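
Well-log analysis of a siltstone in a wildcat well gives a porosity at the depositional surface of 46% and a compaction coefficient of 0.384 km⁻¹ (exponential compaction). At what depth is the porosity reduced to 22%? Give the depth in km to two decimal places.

1.92 km

Invert Athy's law: z = ln(phi₀/phi) / c
z = ln(0.46/0.22) / 0.384 = ln(2.091) / 0.384 = 0.7376 / 0.384 = 1.921 km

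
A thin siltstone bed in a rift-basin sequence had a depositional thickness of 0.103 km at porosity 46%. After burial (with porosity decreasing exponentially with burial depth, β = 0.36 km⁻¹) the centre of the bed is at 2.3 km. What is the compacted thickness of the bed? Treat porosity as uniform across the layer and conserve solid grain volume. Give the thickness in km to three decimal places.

Porosity at 2.3 km: phi = 0.46·exp(−0.36×2.3) = 0.2010
Solid-volume conservation: h(1−phi) = h₀(1−phi₀) ⇒ h = h₀·(1−phi₀)/(1−phi)
h = 0.103 × (1 − 0.46)/(1 − 0.2010) = 0.103 × 0.6758 = 0.0696 km

0.070 km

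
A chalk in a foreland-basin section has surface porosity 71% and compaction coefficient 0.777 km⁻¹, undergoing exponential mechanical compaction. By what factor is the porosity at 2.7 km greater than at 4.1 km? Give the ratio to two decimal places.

φ(z₁)/φ(z₂) = e^(−k·z₁)/e^(−k·z₂) = e^{k(z₂−z₁)}
= exp(0.777 × 1.4) = exp(1.088) = 2.9677

2.97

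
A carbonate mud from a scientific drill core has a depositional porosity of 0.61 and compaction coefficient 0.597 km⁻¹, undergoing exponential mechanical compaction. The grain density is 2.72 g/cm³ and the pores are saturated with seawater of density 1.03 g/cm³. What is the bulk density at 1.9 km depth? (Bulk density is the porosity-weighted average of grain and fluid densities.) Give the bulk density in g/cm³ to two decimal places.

Porosity at depth: n = 0.61·exp(−0.597×1.9) = 0.61×0.3216 = 0.1962
Bulk density: ρ_b = (1−n)ρ_g + n·ρ_f = 0.8038×2.72 + 0.1962×1.03
       = 2.186 + 0.202 = 2.388 g/cm³

2.39 g/cm³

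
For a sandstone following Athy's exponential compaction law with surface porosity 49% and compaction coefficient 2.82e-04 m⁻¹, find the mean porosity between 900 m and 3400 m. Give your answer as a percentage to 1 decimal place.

Working in km (1 km = 1000 m; c in km⁻¹ = c in m⁻¹ × 1000):
⟨n⟩ = (1/(d₂−d₁)) ∫ n₀ e^(−cd) dd = n₀·(e^(−c·d₁) − e^(−c·d₂)) / (c·(d₂−d₁))
e^(−0.282×0.9) = 0.7758; e^(−0.282×3.4) = 0.3834
⟨n⟩ = 0.49 × (0.7758 − 0.3834) / (0.282 × 2.5) = 0.49 × 0.5567 = 0.2728

27.3%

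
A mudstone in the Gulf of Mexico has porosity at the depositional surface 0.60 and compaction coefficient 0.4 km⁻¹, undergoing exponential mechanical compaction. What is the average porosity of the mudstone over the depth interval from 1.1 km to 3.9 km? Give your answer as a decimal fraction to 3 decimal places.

⟨φ⟩ = (1/(d₂−d₁)) ∫ φ₀ e^(−βd) dd = φ₀·(e^(−β·d₁) − e^(−β·d₂)) / (β·(d₂−d₁))
e^(−0.4×1.1) = 0.6440; e^(−0.4×3.9) = 0.2101
⟨φ⟩ = 0.6 × (0.6440 − 0.2101) / (0.4 × 2.8) = 0.6 × 0.3874 = 0.2324

0.232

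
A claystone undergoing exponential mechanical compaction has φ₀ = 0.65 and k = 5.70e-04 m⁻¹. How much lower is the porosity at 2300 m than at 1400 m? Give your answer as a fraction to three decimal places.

0.117

Working in km (1 km = 1000 m; k in km⁻¹ = k in m⁻¹ × 1000):
φ(1.4) = 0.65·e^(−0.57×1.4) = 0.2926
φ(2.3) = 0.65·e^(−0.57×2.3) = 0.1752
Δφ = 0.2926 − 0.1752 = 0.1174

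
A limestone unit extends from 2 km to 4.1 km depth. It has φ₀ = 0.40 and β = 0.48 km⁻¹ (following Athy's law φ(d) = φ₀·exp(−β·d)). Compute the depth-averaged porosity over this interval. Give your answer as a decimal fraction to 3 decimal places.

0.096

⟨φ⟩ = (1/(d₂−d₁)) ∫ φ₀ e^(−βd) dd = φ₀·(e^(−β·d₁) − e^(−β·d₂)) / (β·(d₂−d₁))
e^(−0.48×2) = 0.3829; e^(−0.48×4.1) = 0.1397
⟨φ⟩ = 0.4 × (0.3829 − 0.1397) / (0.48 × 2.1) = 0.4 × 0.2412 = 0.0965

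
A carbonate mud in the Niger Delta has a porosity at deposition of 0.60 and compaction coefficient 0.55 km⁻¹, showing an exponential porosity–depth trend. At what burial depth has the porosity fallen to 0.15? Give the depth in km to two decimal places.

2.52 km

Invert Athy's law: Z = ln(φ₀/φ) / k
Z = ln(0.6/0.15) / 0.55 = ln(4) / 0.55 = 1.3863 / 0.55 = 2.521 km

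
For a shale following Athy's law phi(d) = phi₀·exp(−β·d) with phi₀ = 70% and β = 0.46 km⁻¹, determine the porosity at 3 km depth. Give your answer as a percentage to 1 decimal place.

17.6%

phi = phi₀·exp(−β·d) = 0.7 × exp(−0.46 × 3) = 0.7 × exp(−1.38)
  = 0.7 × 0.2516 = 0.1761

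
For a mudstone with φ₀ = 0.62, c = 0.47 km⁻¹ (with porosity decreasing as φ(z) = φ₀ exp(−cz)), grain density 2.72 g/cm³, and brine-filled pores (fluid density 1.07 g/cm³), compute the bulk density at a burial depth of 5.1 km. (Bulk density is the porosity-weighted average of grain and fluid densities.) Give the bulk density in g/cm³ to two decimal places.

2.63 g/cm³

Porosity at depth: φ = 0.62·exp(−0.47×5.1) = 0.62×0.0910 = 0.0564
Bulk density: ρ_b = (1−φ)ρ_g + φ·ρ_f = 0.9436×2.72 + 0.0564×1.07
       = 2.567 + 0.060 = 2.627 g/cm³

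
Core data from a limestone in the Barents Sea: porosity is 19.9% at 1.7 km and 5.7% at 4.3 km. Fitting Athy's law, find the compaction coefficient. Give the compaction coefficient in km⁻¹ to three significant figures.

Athy: phi(Z) = phi₀ e^(−kZ) ⇒ phi₁/phi₂ = e^{k(Z₂−Z₁)} ⇒ k = ln(phi₁/phi₂)/(Z₂−Z₁)
k = ln(0.199/0.057) / (4.3 − 1.7) = ln(3.491) / 2.6 = 1.2503 / 2.6 = 0.4809 km⁻¹

0.481 km⁻¹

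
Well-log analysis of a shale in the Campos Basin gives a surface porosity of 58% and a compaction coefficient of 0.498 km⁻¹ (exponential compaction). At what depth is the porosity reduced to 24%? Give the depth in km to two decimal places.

1.77 km

Invert Athy's law: z = ln(n₀/n) / k
z = ln(0.58/0.24) / 0.498 = ln(2.417) / 0.498 = 0.8824 / 0.498 = 1.772 km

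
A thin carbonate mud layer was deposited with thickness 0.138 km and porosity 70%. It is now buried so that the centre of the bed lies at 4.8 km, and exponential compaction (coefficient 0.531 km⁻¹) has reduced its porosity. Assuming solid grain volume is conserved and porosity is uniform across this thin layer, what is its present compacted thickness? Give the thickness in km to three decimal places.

Porosity at 4.8 km: phi = 0.7·exp(−0.531×4.8) = 0.0547
Solid-volume conservation: h(1−phi) = h₀(1−phi₀) ⇒ h = h₀·(1−phi₀)/(1−phi)
h = 0.138 × (1 − 0.7)/(1 − 0.0547) = 0.138 × 0.3174 = 0.0438 km

0.044 km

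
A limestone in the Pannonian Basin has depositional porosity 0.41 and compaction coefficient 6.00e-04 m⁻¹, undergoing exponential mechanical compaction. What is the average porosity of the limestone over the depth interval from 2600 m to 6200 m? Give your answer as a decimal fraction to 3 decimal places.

0.035

Working in km (1 km = 1000 m; k in km⁻¹ = k in m⁻¹ × 1000):
⟨phi⟩ = (1/(Z₂−Z₁)) ∫ phi₀ e^(−kZ) dZ = phi₀·(e^(−k·Z₁) − e^(−k·Z₂)) / (k·(Z₂−Z₁))
e^(−0.6×2.6) = 0.2101; e^(−0.6×6.2) = 0.0242
⟨phi⟩ = 0.41 × (0.2101 − 0.0242) / (0.6 × 3.6) = 0.41 × 0.0861 = 0.0353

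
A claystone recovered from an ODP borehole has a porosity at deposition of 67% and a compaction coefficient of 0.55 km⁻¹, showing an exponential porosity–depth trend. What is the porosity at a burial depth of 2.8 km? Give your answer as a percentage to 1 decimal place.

n = n₀·exp(−k·z) = 0.67 × exp(−0.55 × 2.8) = 0.67 × exp(−1.54)
  = 0.67 × 0.2144 = 0.1436

14.4%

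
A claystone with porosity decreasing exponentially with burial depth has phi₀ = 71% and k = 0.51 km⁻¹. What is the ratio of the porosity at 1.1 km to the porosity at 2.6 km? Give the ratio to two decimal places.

phi(Z₁)/phi(Z₂) = e^(−k·Z₁)/e^(−k·Z₂) = e^{k(Z₂−Z₁)}
= exp(0.51 × 1.5) = exp(0.765) = 2.1490

2.15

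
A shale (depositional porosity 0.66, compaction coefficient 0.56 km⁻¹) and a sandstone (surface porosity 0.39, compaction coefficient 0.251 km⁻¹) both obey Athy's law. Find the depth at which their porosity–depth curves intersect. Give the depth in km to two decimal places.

Set φ₀ₐ e^(−cₐZ) = φ₀ᵦ e^(−cᵦZ) ⇒ ln(φ₀ₐ/φ₀ᵦ) = (cₐ − cᵦ)·Z
Z = ln(0.66/0.39) / (0.56 − 0.251) = 0.5261 / 0.309 = 1.703 km

1.70 km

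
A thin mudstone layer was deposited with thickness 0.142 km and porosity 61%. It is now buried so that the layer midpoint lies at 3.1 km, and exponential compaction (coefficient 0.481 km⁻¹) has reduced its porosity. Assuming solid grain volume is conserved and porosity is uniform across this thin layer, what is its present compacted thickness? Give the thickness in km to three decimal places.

Porosity at 3.1 km: phi = 0.61·exp(−0.481×3.1) = 0.1373
Solid-volume conservation: h(1−phi) = h₀(1−phi₀) ⇒ h = h₀·(1−phi₀)/(1−phi)
h = 0.142 × (1 − 0.61)/(1 − 0.1373) = 0.142 × 0.4521 = 0.0642 km

0.064 km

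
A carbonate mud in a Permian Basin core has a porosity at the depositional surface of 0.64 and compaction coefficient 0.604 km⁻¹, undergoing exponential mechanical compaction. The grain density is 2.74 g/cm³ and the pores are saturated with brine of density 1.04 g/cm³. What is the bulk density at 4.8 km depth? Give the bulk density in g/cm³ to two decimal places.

Porosity at depth: n = 0.64·exp(−0.604×4.8) = 0.64×0.0551 = 0.0352
Bulk density: ρ_b = (1−n)ρ_g + n·ρ_f = 0.9648×2.74 + 0.0352×1.04
       = 2.643 + 0.037 = 2.680 g/cm³

2.68 g/cm³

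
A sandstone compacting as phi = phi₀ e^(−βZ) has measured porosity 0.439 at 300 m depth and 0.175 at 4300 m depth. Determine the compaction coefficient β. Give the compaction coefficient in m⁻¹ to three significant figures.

Working in km (1 km = 1000 m; β in km⁻¹ = β in m⁻¹ × 1000):
Athy: phi(Z) = phi₀ e^(−βZ) ⇒ phi₁/phi₂ = e^{β(Z₂−Z₁)} ⇒ β = ln(phi₁/phi₂)/(Z₂−Z₁)
β = ln(0.439/0.175) / (4.3 − 0.3) = ln(2.509) / 4 = 0.9197 / 4 = 0.2299 km⁻¹

0.000230 m⁻¹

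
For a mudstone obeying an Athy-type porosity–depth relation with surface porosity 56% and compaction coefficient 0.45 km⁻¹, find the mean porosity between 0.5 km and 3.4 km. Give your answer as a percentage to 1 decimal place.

⟨phi⟩ = (1/(z₂−z₁)) ∫ phi₀ e^(−cz) dz = phi₀·(e^(−c·z₁) − e^(−c·z₂)) / (c·(z₂−z₁))
e^(−0.45×0.5) = 0.7985; e^(−0.45×3.4) = 0.2165
⟨phi⟩ = 0.56 × (0.7985 − 0.2165) / (0.45 × 2.9) = 0.56 × 0.4460 = 0.2497

25.0%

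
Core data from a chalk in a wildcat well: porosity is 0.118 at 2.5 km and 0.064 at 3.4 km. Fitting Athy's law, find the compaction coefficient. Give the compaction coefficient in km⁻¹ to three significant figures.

Athy: φ(z) = φ₀ e^(−cz) ⇒ φ₁/φ₂ = e^{c(z₂−z₁)} ⇒ c = ln(φ₁/φ₂)/(z₂−z₁)
c = ln(0.118/0.064) / (3.4 − 2.5) = ln(1.844) / 0.9 = 0.6118 / 0.9 = 0.6798 km⁻¹

0.680 km⁻¹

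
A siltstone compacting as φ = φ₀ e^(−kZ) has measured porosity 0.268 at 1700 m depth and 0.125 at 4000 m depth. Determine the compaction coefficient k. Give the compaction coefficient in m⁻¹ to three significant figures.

Working in km (1 km = 1000 m; k in km⁻¹ = k in m⁻¹ × 1000):
Athy: φ(Z) = φ₀ e^(−kZ) ⇒ φ₁/φ₂ = e^{k(Z₂−Z₁)} ⇒ k = ln(φ₁/φ₂)/(Z₂−Z₁)
k = ln(0.268/0.125) / (4 − 1.7) = ln(2.144) / 2.3 = 0.7627 / 2.3 = 0.3316 km⁻¹

0.000332 m⁻¹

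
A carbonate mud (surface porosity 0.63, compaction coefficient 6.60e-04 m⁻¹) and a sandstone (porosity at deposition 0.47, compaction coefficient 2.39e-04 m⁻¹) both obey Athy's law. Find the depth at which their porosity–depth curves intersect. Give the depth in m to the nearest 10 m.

Working in km (1 km = 1000 m; c in km⁻¹ = c in m⁻¹ × 1000):
Set phi₀ₐ e^(−cₐZ) = phi₀ᵦ e^(−cᵦZ) ⇒ ln(phi₀ₐ/phi₀ᵦ) = (cₐ − cᵦ)·Z
Z = ln(0.63/0.47) / (0.66 − 0.239) = 0.2930 / 0.421 = 0.696 km

700 m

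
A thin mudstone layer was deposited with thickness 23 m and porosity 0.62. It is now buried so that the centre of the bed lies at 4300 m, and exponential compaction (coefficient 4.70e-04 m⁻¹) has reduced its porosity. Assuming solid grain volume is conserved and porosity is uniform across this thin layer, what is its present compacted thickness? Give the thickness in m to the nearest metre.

Working in km (1 km = 1000 m; c in km⁻¹ = c in m⁻¹ × 1000):
Porosity at 4.3 km: n = 0.62·exp(−0.47×4.3) = 0.0822
Solid-volume conservation: h(1−n) = h₀(1−n₀) ⇒ h = h₀·(1−n₀)/(1−n)
h = 0.023 × (1 − 0.62)/(1 − 0.0822) = 0.023 × 0.4140 = 0.0095 km

10 m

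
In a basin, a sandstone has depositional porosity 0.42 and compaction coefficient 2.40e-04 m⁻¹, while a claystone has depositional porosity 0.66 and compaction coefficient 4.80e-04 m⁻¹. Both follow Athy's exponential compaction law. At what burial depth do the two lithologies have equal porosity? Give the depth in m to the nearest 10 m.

1880 m

Working in km (1 km = 1000 m; β in km⁻¹ = β in m⁻¹ × 1000):
Set φ₀ₐ e^(−βₐZ) = φ₀ᵦ e^(−βᵦZ) ⇒ ln(φ₀ₐ/φ₀ᵦ) = (βₐ − βᵦ)·Z
Z = ln(0.42/0.66) / (0.24 − 0.48) = -0.4520 / -0.24 = 1.883 km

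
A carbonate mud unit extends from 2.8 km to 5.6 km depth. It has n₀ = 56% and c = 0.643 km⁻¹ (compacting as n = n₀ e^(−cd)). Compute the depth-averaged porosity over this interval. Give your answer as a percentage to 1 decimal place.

4.3%

⟨n⟩ = (1/(d₂−d₁)) ∫ n₀ e^(−cd) dd = n₀·(e^(−c·d₁) − e^(−c·d₂)) / (c·(d₂−d₁))
e^(−0.643×2.8) = 0.1652; e^(−0.643×5.6) = 0.0273
⟨n⟩ = 0.56 × (0.1652 − 0.0273) / (0.643 × 2.8) = 0.56 × 0.0766 = 0.0429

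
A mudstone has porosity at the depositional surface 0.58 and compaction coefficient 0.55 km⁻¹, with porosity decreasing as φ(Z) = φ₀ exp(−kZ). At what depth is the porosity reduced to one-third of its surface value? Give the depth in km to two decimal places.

2.00 km

φ/φ₀ = 1/3 ⇒ exp(−k·Z) = 1/3 ⇒ Z = ln(3) / k
Z = 1.0986 / 0.55 = 1.997 km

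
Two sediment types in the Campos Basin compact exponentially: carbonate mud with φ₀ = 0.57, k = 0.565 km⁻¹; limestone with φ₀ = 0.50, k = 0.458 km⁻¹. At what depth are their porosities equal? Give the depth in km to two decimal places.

1.22 km

Set φ₀ₐ e^(−kₐZ) = φ₀ᵦ e^(−kᵦZ) ⇒ ln(φ₀ₐ/φ₀ᵦ) = (kₐ − kᵦ)·Z
Z = ln(0.57/0.5) / (0.565 − 0.458) = 0.1310 / 0.107 = 1.225 km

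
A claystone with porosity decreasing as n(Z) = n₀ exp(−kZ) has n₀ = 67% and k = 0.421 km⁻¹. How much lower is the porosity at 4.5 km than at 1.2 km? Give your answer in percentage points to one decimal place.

30.4 percentage points

n(1.2) = 0.67·e^(−0.421×1.2) = 0.4043
n(4.5) = 0.67·e^(−0.421×4.5) = 0.1008
Δn = 0.4043 − 0.1008 = 0.3035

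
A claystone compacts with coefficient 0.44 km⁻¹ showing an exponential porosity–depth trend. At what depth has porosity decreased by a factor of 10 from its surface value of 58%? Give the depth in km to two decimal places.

n/n₀ = 1/10 ⇒ exp(−k·d) = 1/10 ⇒ d = ln(10) / k
d = 2.3026 / 0.44 = 5.233 km

5.23 km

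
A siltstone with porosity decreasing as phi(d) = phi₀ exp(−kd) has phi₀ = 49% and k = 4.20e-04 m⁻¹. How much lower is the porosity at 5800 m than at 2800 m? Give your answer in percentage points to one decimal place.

Working in km (1 km = 1000 m; k in km⁻¹ = k in m⁻¹ × 1000):
phi(2.8) = 0.49·e^(−0.42×2.8) = 0.1512
phi(5.8) = 0.49·e^(−0.42×5.8) = 0.0429
Δphi = 0.1512 − 0.0429 = 0.1083

10.8 percentage points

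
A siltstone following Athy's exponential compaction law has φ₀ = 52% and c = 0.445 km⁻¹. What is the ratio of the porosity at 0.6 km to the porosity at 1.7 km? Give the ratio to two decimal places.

φ(d₁)/φ(d₂) = e^(−c·d₁)/e^(−c·d₂) = e^{c(d₂−d₁)}
= exp(0.445 × 1.1) = exp(0.4895) = 1.6315

1.63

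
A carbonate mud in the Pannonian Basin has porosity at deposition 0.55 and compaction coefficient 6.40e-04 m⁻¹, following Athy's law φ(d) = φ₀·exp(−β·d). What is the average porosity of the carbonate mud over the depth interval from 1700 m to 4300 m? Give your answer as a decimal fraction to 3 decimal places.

0.090

Working in km (1 km = 1000 m; β in km⁻¹ = β in m⁻¹ × 1000):
⟨φ⟩ = (1/(d₂−d₁)) ∫ φ₀ e^(−βd) dd = φ₀·(e^(−β·d₁) − e^(−β·d₂)) / (β·(d₂−d₁))
e^(−0.64×1.7) = 0.3369; e^(−0.64×4.3) = 0.0638
⟨φ⟩ = 0.55 × (0.3369 − 0.0638) / (0.64 × 2.6) = 0.55 × 0.1641 = 0.0903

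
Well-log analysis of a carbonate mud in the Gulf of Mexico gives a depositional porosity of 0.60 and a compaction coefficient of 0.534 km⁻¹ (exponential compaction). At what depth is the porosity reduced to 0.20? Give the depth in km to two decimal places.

2.06 km

Invert Athy's law: d = ln(phi₀/phi) / β
d = ln(0.6/0.2) / 0.534 = ln(3) / 0.534 = 1.0986 / 0.534 = 2.057 km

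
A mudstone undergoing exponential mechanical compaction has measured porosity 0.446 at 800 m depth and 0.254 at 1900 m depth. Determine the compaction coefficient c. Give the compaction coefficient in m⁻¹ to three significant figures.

0.000512 m⁻¹

Working in km (1 km = 1000 m; c in km⁻¹ = c in m⁻¹ × 1000):
Athy: phi(z) = phi₀ e^(−cz) ⇒ phi₁/phi₂ = e^{c(z₂−z₁)} ⇒ c = ln(phi₁/phi₂)/(z₂−z₁)
c = ln(0.446/0.254) / (1.9 − 0.8) = ln(1.756) / 1.1 = 0.5630 / 1.1 = 0.5118 km⁻¹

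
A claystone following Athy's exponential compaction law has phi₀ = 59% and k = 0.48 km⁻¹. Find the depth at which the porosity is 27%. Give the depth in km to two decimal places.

1.63 km

Invert Athy's law: d = ln(phi₀/phi) / k
d = ln(0.59/0.27) / 0.48 = ln(2.185) / 0.48 = 0.7817 / 0.48 = 1.629 km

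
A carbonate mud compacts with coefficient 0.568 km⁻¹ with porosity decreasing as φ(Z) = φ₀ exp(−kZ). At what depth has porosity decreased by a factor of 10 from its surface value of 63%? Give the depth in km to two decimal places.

4.05 km

φ/φ₀ = 1/10 ⇒ exp(−k·Z) = 1/10 ⇒ Z = ln(10) / k
Z = 2.3026 / 0.568 = 4.054 km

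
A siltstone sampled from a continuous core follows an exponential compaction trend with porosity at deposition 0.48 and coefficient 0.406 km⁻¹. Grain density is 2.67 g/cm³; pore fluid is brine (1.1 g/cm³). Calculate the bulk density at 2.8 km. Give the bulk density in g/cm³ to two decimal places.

2.43 g/cm³

Porosity at depth: φ = 0.48·exp(−0.406×2.8) = 0.48×0.3208 = 0.1540
Bulk density: ρ_b = (1−φ)ρ_g + φ·ρ_f = 0.8460×2.67 + 0.1540×1.1
       = 2.259 + 0.169 = 2.428 g/cm³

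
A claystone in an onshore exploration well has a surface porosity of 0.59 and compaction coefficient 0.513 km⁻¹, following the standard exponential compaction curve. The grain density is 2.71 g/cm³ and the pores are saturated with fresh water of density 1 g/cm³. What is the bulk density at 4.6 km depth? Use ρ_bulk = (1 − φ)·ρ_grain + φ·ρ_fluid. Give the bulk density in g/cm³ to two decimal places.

Porosity at depth: n = 0.59·exp(−0.513×4.6) = 0.59×0.0944 = 0.0557
Bulk density: ρ_b = (1−n)ρ_g + n·ρ_f = 0.9443×2.71 + 0.0557×1
       = 2.559 + 0.056 = 2.615 g/cm³

2.61 g/cm³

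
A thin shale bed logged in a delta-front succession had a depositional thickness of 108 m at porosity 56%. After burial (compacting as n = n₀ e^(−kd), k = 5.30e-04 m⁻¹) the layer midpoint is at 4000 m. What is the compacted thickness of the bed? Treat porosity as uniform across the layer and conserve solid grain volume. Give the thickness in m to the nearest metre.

Working in km (1 km = 1000 m; k in km⁻¹ = k in m⁻¹ × 1000):
Porosity at 4 km: n = 0.56·exp(−0.53×4) = 0.0672
Solid-volume conservation: h(1−n) = h₀(1−n₀) ⇒ h = h₀·(1−n₀)/(1−n)
h = 0.108 × (1 − 0.56)/(1 − 0.0672) = 0.108 × 0.4717 = 0.0509 km

51 m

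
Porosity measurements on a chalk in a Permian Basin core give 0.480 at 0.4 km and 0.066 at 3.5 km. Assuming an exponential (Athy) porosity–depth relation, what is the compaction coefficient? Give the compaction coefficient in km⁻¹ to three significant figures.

0.640 km⁻¹

Athy: n(Z) = n₀ e^(−cZ) ⇒ n₁/n₂ = e^{c(Z₂−Z₁)} ⇒ c = ln(n₁/n₂)/(Z₂−Z₁)
c = ln(0.48/0.066) / (3.5 − 0.4) = ln(7.273) / 3.1 = 1.9841 / 3.1 = 0.64 km⁻¹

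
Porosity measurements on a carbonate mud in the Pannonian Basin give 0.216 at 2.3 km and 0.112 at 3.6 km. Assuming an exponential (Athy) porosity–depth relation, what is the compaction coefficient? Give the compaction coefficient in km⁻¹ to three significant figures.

Athy: φ(d) = φ₀ e^(−kd) ⇒ φ₁/φ₂ = e^{k(d₂−d₁)} ⇒ k = ln(φ₁/φ₂)/(d₂−d₁)
k = ln(0.216/0.112) / (3.6 − 2.3) = ln(1.929) / 1.3 = 0.6568 / 1.3 = 0.5052 km⁻¹

0.505 km⁻¹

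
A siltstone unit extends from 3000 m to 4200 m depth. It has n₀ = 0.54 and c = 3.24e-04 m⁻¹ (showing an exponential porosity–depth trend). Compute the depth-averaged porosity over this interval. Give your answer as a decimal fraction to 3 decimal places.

0.169

Working in km (1 km = 1000 m; c in km⁻¹ = c in m⁻¹ × 1000):
⟨n⟩ = (1/(z₂−z₁)) ∫ n₀ e^(−cz) dz = n₀·(e^(−c·z₁) − e^(−c·z₂)) / (c·(z₂−z₁))
e^(−0.324×3) = 0.3783; e^(−0.324×4.2) = 0.2565
⟨n⟩ = 0.54 × (0.3783 − 0.2565) / (0.324 × 1.2) = 0.54 × 0.3135 = 0.1693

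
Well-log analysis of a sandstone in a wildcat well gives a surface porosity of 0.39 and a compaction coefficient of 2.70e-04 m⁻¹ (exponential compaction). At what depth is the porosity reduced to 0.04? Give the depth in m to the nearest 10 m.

8430 m

Working in km (1 km = 1000 m; β in km⁻¹ = β in m⁻¹ × 1000):
Invert Athy's law: z = ln(phi₀/phi) / β
z = ln(0.39/0.04) / 0.27 = ln(9.75) / 0.27 = 2.2773 / 0.27 = 8.434 km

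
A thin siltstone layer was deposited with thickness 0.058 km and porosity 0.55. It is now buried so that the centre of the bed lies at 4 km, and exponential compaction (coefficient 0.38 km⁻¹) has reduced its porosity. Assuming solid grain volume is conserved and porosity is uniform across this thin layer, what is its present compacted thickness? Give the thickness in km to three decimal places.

Porosity at 4 km: n = 0.55·exp(−0.38×4) = 0.1203
Solid-volume conservation: h(1−n) = h₀(1−n₀) ⇒ h = h₀·(1−n₀)/(1−n)
h = 0.058 × (1 − 0.55)/(1 − 0.1203) = 0.058 × 0.5115 = 0.0297 km

0.030 km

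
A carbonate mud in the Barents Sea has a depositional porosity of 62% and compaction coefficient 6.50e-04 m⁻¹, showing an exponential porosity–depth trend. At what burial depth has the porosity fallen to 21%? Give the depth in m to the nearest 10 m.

Working in km (1 km = 1000 m; β in km⁻¹ = β in m⁻¹ × 1000):
Invert Athy's law: d = ln(phi₀/phi) / β
d = ln(0.62/0.21) / 0.65 = ln(2.952) / 0.65 = 1.0826 / 0.65 = 1.666 km

1670 m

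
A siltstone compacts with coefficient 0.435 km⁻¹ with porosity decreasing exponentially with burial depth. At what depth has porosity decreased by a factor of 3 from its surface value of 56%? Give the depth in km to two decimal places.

2.53 km

φ/φ₀ = 1/3 ⇒ exp(−c·d) = 1/3 ⇒ d = ln(3) / c
d = 1.0986 / 0.435 = 2.526 km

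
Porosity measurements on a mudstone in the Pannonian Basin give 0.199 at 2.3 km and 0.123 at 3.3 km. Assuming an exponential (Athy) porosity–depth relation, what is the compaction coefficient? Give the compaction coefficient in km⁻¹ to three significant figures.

Athy: φ(d) = φ₀ e^(−cd) ⇒ φ₁/φ₂ = e^{c(d₂−d₁)} ⇒ c = ln(φ₁/φ₂)/(d₂−d₁)
c = ln(0.199/0.123) / (3.3 − 2.3) = ln(1.618) / 1 = 0.4811 / 1 = 0.4811 km⁻¹

0.481 km⁻¹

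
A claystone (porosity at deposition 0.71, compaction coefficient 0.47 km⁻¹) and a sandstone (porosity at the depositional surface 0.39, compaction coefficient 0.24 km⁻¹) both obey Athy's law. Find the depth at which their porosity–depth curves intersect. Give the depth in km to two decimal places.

2.60 km

Set n₀ₐ e^(−βₐZ) = n₀ᵦ e^(−βᵦZ) ⇒ ln(n₀ₐ/n₀ᵦ) = (βₐ − βᵦ)·Z
Z = ln(0.71/0.39) / (0.47 − 0.24) = 0.5991 / 0.23 = 2.605 km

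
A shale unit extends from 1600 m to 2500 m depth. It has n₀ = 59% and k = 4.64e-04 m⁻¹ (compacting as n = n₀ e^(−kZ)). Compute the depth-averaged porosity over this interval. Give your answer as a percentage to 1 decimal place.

Working in km (1 km = 1000 m; k in km⁻¹ = k in m⁻¹ × 1000):
⟨n⟩ = (1/(Z₂−Z₁)) ∫ n₀ e^(−kZ) dZ = n₀·(e^(−k·Z₁) − e^(−k·Z₂)) / (k·(Z₂−Z₁))
e^(−0.464×1.6) = 0.4760; e^(−0.464×2.5) = 0.3135
⟨n⟩ = 0.59 × (0.4760 − 0.3135) / (0.464 × 0.9) = 0.59 × 0.3891 = 0.2296

23.0%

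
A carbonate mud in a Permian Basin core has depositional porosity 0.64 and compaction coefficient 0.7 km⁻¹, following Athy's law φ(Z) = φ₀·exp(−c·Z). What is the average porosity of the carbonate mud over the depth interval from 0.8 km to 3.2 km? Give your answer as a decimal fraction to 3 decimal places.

⟨φ⟩ = (1/(Z₂−Z₁)) ∫ φ₀ e^(−cZ) dZ = φ₀·(e^(−c·Z₁) − e^(−c·Z₂)) / (c·(Z₂−Z₁))
e^(−0.7×0.8) = 0.5712; e^(−0.7×3.2) = 0.1065
⟨φ⟩ = 0.64 × (0.5712 − 0.1065) / (0.7 × 2.4) = 0.64 × 0.2766 = 0.1770

0.177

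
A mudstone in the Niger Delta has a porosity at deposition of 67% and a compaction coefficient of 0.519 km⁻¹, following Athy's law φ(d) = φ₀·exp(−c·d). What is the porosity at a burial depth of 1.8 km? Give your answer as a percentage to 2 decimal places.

φ = φ₀·exp(−c·d) = 0.67 × exp(−0.519 × 1.8) = 0.67 × exp(−0.9342)
  = 0.67 × 0.3929 = 0.2632

26.32%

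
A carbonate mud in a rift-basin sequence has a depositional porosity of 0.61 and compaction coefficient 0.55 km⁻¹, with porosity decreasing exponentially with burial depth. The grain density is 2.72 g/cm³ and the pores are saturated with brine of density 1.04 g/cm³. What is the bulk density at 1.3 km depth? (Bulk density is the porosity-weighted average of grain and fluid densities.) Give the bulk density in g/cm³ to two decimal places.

Porosity at depth: φ = 0.61·exp(−0.55×1.3) = 0.61×0.4892 = 0.2984
Bulk density: ρ_b = (1−φ)ρ_g + φ·ρ_f = 0.7016×2.72 + 0.2984×1.04
       = 1.908 + 0.310 = 2.219 g/cm³

2.22 g/cm³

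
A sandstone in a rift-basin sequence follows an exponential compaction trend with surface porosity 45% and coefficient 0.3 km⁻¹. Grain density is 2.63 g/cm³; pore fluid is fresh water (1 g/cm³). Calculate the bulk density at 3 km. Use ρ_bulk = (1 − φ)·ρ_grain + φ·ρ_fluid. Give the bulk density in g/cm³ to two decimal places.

Porosity at depth: phi = 0.45·exp(−0.3×3) = 0.45×0.4066 = 0.1830
Bulk density: ρ_b = (1−phi)ρ_g + phi·ρ_f = 0.8170×2.63 + 0.1830×1
       = 2.149 + 0.183 = 2.332 g/cm³

2.33 g/cm³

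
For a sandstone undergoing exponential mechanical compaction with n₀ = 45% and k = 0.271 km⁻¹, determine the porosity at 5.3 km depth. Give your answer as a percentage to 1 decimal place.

10.7%

n = n₀·exp(−k·z) = 0.45 × exp(−0.271 × 5.3) = 0.45 × exp(−1.436)
  = 0.45 × 0.2378 = 0.1070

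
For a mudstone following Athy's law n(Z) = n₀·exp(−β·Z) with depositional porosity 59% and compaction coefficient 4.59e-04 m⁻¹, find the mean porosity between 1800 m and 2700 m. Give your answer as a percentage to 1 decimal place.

Working in km (1 km = 1000 m; β in km⁻¹ = β in m⁻¹ × 1000):
⟨n⟩ = (1/(Z₂−Z₁)) ∫ n₀ e^(−βZ) dZ = n₀·(e^(−β·Z₁) − e^(−β·Z₂)) / (β·(Z₂−Z₁))
e^(−0.459×1.8) = 0.4377; e^(−0.459×2.7) = 0.2896
⟨n⟩ = 0.59 × (0.4377 − 0.2896) / (0.459 × 0.9) = 0.59 × 0.3586 = 0.2116

21.2%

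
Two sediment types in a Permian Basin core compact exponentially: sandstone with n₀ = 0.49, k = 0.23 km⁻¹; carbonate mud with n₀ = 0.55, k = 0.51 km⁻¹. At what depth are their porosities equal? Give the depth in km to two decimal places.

Set n₀ₐ e^(−kₐZ) = n₀ᵦ e^(−kᵦZ) ⇒ ln(n₀ₐ/n₀ᵦ) = (kₐ − kᵦ)·Z
Z = ln(0.49/0.55) / (0.23 − 0.51) = -0.1155 / -0.28 = 0.413 km

0.41 km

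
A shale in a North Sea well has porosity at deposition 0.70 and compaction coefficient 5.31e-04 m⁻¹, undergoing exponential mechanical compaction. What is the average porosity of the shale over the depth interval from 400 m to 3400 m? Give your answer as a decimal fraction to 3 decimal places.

0.283

Working in km (1 km = 1000 m; c in km⁻¹ = c in m⁻¹ × 1000):
⟨n⟩ = (1/(Z₂−Z₁)) ∫ n₀ e^(−cZ) dZ = n₀·(e^(−c·Z₁) − e^(−c·Z₂)) / (c·(Z₂−Z₁))
e^(−0.531×0.4) = 0.8086; e^(−0.531×3.4) = 0.1644
⟨n⟩ = 0.7 × (0.8086 − 0.1644) / (0.531 × 3) = 0.7 × 0.4044 = 0.2831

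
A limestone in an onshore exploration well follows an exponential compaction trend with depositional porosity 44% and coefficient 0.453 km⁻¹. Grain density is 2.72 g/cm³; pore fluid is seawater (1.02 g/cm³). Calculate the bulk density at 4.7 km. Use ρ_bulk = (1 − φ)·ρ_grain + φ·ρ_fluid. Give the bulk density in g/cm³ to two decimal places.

2.63 g/cm³

Porosity at depth: φ = 0.44·exp(−0.453×4.7) = 0.44×0.1189 = 0.0523
Bulk density: ρ_b = (1−φ)ρ_g + φ·ρ_f = 0.9477×2.72 + 0.0523×1.02
       = 2.578 + 0.053 = 2.631 g/cm³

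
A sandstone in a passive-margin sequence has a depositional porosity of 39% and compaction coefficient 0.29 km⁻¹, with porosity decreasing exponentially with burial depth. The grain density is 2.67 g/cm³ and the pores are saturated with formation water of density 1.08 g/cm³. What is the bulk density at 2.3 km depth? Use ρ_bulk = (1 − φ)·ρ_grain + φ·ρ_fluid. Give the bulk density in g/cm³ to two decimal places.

2.35 g/cm³

Porosity at depth: n = 0.39·exp(−0.29×2.3) = 0.39×0.5132 = 0.2002
Bulk density: ρ_b = (1−n)ρ_g + n·ρ_f = 0.7998×2.67 + 0.2002×1.08
       = 2.136 + 0.216 = 2.352 g/cm³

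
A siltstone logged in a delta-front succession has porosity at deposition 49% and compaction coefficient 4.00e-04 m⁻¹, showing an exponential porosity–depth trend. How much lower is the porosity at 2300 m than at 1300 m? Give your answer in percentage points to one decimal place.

9.6 percentage points

Working in km (1 km = 1000 m; c in km⁻¹ = c in m⁻¹ × 1000):
n(1.3) = 0.49·e^(−0.4×1.3) = 0.2913
n(2.3) = 0.49·e^(−0.4×2.3) = 0.1953
Δn = 0.2913 − 0.1953 = 0.0960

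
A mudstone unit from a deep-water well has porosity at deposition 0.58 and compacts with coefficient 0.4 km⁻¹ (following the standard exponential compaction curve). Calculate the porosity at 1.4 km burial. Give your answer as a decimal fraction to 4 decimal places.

φ = φ₀·exp(−β·Z) = 0.58 × exp(−0.4 × 1.4) = 0.58 × exp(−0.56)
  = 0.58 × 0.5712 = 0.3313

0.3313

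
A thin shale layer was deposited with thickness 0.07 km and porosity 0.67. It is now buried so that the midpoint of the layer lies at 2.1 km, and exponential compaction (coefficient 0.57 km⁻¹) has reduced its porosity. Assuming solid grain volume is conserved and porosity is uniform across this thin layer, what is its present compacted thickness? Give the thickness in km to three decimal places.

0.029 km

Porosity at 2.1 km: φ = 0.67·exp(−0.57×2.1) = 0.2024
Solid-volume conservation: h(1−φ) = h₀(1−φ₀) ⇒ h = h₀·(1−φ₀)/(1−φ)
h = 0.07 × (1 − 0.67)/(1 − 0.2024) = 0.07 × 0.4137 = 0.0290 km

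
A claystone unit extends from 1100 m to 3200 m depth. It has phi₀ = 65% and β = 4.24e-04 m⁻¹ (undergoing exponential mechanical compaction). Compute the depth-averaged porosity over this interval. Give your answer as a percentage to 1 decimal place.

27.0%

Working in km (1 km = 1000 m; β in km⁻¹ = β in m⁻¹ × 1000):
⟨phi⟩ = (1/(z₂−z₁)) ∫ phi₀ e^(−βz) dz = phi₀·(e^(−β·z₁) − e^(−β·z₂)) / (β·(z₂−z₁))
e^(−0.424×1.1) = 0.6273; e^(−0.424×3.2) = 0.2575
⟨phi⟩ = 0.65 × (0.6273 − 0.2575) / (0.424 × 2.1) = 0.65 × 0.4153 = 0.2699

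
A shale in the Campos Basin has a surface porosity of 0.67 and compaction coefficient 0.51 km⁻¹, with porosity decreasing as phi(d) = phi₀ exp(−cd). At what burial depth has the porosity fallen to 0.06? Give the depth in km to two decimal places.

4.73 km

Invert Athy's law: d = ln(phi₀/phi) / c
d = ln(0.67/0.06) / 0.51 = ln(11.17) / 0.51 = 2.4129 / 0.51 = 4.731 km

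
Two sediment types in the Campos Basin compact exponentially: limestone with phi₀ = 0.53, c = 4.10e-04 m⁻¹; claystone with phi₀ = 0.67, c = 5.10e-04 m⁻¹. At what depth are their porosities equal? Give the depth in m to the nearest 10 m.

2340 m

Working in km (1 km = 1000 m; c in km⁻¹ = c in m⁻¹ × 1000):
Set phi₀ₐ e^(−cₐd) = phi₀ᵦ e^(−cᵦd) ⇒ ln(phi₀ₐ/phi₀ᵦ) = (cₐ − cᵦ)·d
d = ln(0.53/0.67) / (0.41 − 0.51) = -0.2344 / -0.1 = 2.344 km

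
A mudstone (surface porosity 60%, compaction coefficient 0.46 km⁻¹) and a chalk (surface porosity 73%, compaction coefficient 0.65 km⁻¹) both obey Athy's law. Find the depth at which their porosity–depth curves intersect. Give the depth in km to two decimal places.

1.03 km

Set phi₀ₐ e^(−cₐZ) = phi₀ᵦ e^(−cᵦZ) ⇒ ln(phi₀ₐ/phi₀ᵦ) = (cₐ − cᵦ)·Z
Z = ln(0.6/0.73) / (0.46 − 0.65) = -0.1961 / -0.19 = 1.032 km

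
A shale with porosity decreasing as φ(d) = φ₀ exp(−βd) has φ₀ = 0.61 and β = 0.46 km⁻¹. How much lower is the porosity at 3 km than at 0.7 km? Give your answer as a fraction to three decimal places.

0.289

φ(0.7) = 0.61·e^(−0.46×0.7) = 0.4421
φ(3) = 0.61·e^(−0.46×3) = 0.1535
Δφ = 0.4421 − 0.1535 = 0.2886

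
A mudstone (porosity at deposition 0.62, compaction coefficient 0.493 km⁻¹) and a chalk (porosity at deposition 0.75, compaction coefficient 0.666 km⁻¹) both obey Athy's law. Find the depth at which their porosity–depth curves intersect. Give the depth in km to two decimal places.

Set n₀ₐ e^(−cₐz) = n₀ᵦ e^(−cᵦz) ⇒ ln(n₀ₐ/n₀ᵦ) = (cₐ − cᵦ)·z
z = ln(0.62/0.75) / (0.493 − 0.666) = -0.1904 / -0.173 = 1.100 km

1.10 km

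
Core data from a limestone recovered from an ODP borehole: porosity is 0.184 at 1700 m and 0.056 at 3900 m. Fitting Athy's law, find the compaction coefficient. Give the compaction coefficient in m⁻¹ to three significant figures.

Working in km (1 km = 1000 m; c in km⁻¹ = c in m⁻¹ × 1000):
Athy: phi(d) = phi₀ e^(−cd) ⇒ phi₁/phi₂ = e^{c(d₂−d₁)} ⇒ c = ln(phi₁/phi₂)/(d₂−d₁)
c = ln(0.184/0.056) / (3.9 − 1.7) = ln(3.286) / 2.2 = 1.1896 / 2.2 = 0.5407 km⁻¹

0.000541 m⁻¹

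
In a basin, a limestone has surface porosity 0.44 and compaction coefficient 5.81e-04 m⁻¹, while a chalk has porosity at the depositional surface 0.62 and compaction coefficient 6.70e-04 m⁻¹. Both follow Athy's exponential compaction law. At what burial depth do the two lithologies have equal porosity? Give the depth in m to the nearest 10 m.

Working in km (1 km = 1000 m; β in km⁻¹ = β in m⁻¹ × 1000):
Set φ₀ₐ e^(−βₐz) = φ₀ᵦ e^(−βᵦz) ⇒ ln(φ₀ₐ/φ₀ᵦ) = (βₐ − βᵦ)·z
z = ln(0.44/0.62) / (0.581 − 0.67) = -0.3429 / -0.089 = 3.853 km

3850 m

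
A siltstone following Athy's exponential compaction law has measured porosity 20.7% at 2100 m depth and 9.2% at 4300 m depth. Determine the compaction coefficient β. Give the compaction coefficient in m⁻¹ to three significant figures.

Working in km (1 km = 1000 m; β in km⁻¹ = β in m⁻¹ × 1000):
Athy: phi(d) = phi₀ e^(−βd) ⇒ phi₁/phi₂ = e^{β(d₂−d₁)} ⇒ β = ln(phi₁/phi₂)/(d₂−d₁)
β = ln(0.207/0.092) / (4.3 − 2.1) = ln(2.25) / 2.2 = 0.8109 / 2.2 = 0.3686 km⁻¹

0.000369 m⁻¹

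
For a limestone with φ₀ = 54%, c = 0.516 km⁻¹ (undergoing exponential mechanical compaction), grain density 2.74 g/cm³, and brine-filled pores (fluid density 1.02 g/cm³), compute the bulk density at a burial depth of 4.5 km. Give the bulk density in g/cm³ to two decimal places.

2.65 g/cm³

Porosity at depth: φ = 0.54·exp(−0.516×4.5) = 0.54×0.0981 = 0.0530
Bulk density: ρ_b = (1−φ)ρ_g + φ·ρ_f = 0.9470×2.74 + 0.0530×1.02
       = 2.595 + 0.054 = 2.649 g/cm³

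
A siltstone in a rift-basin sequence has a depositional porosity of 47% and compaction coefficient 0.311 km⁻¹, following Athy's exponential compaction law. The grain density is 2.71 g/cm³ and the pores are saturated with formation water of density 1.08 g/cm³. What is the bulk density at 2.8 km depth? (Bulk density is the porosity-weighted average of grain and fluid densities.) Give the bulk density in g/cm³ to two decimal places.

Porosity at depth: phi = 0.47·exp(−0.311×2.8) = 0.47×0.4186 = 0.1967
Bulk density: ρ_b = (1−phi)ρ_g + phi·ρ_f = 0.8033×2.71 + 0.1967×1.08
       = 2.177 + 0.212 = 2.389 g/cm³

2.39 g/cm³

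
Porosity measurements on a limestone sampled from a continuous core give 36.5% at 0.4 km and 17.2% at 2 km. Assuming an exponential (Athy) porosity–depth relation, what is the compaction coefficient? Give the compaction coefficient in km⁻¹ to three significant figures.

0.470 km⁻¹

Athy: phi(Z) = phi₀ e^(−βZ) ⇒ phi₁/phi₂ = e^{β(Z₂−Z₁)} ⇒ β = ln(phi₁/phi₂)/(Z₂−Z₁)
β = ln(0.365/0.172) / (2 − 0.4) = ln(2.122) / 1.6 = 0.7524 / 1.6 = 0.4703 km⁻¹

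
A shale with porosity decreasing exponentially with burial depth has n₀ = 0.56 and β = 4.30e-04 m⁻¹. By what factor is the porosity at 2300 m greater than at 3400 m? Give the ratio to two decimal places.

1.60

Working in km (1 km = 1000 m; β in km⁻¹ = β in m⁻¹ × 1000):
n(Z₁)/n(Z₂) = e^(−β·Z₁)/e^(−β·Z₂) = e^{β(Z₂−Z₁)}
= exp(0.43 × 1.1) = exp(0.473) = 1.6048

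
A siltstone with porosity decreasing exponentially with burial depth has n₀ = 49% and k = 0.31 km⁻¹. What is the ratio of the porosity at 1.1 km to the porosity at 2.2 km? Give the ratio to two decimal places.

n(z₁)/n(z₂) = e^(−k·z₁)/e^(−k·z₂) = e^{k(z₂−z₁)}
= exp(0.31 × 1.1) = exp(0.341) = 1.4064

1.41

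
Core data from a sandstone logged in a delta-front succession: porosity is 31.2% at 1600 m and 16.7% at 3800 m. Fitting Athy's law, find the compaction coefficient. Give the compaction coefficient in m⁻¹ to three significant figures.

0.000284 m⁻¹

Working in km (1 km = 1000 m; c in km⁻¹ = c in m⁻¹ × 1000):
Athy: φ(Z) = φ₀ e^(−cZ) ⇒ φ₁/φ₂ = e^{c(Z₂−Z₁)} ⇒ c = ln(φ₁/φ₂)/(Z₂−Z₁)
c = ln(0.312/0.167) / (3.8 − 1.6) = ln(1.868) / 2.2 = 0.6250 / 2.2 = 0.2841 km⁻¹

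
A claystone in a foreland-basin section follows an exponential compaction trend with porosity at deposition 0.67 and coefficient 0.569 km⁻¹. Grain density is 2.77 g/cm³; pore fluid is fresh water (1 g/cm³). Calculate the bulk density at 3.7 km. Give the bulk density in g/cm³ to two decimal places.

2.63 g/cm³

Porosity at depth: φ = 0.67·exp(−0.569×3.7) = 0.67×0.1218 = 0.0816
Bulk density: ρ_b = (1−φ)ρ_g + φ·ρ_f = 0.9184×2.77 + 0.0816×1
       = 2.544 + 0.082 = 2.626 g/cm³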